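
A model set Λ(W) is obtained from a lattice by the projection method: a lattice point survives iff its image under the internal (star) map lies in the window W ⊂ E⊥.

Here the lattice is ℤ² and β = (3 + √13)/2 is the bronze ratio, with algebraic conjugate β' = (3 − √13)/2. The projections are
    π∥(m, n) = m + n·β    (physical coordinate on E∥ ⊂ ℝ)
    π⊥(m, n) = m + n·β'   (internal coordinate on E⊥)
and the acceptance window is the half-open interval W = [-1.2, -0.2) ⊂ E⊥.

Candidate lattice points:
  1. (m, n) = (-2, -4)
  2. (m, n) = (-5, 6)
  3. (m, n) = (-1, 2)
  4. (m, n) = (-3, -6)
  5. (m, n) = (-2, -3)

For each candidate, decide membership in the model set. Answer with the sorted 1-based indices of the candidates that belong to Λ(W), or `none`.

Compute β' = (3−√13)/2 = -0.3028, so π⊥(m,n) = m -0.3028·n.
candidate 1: (m,n)=(-2,-4) → π∥ = -2-4·β ≈ -15.2111, π⊥ = -2-4·β' ≈ -0.7889 ∈ [-1.2, -0.2) ⇒ IN Λ
candidate 2: (m,n)=(-5,6) → π∥ = -5+6·β ≈ 14.8167, π⊥ = -5+6·β' ≈ -6.8167 ∉ [-1.2, -0.2) ⇒ out
candidate 3: (m,n)=(-1,2) → π∥ = -1+2·β ≈ 5.6056, π⊥ = -1+2·β' ≈ -1.6056 ∉ [-1.2, -0.2) ⇒ out
candidate 4: (m,n)=(-3,-6) → π∥ = -3-6·β ≈ -22.8167, π⊥ = -3-6·β' ≈ -1.1833 ∈ [-1.2, -0.2) ⇒ IN Λ
candidate 5: (m,n)=(-2,-3) → π∥ = -2-3·β ≈ -11.9083, π⊥ = -2-3·β' ≈ -1.0917 ∈ [-1.2, -0.2) ⇒ IN Λ

1, 4, 5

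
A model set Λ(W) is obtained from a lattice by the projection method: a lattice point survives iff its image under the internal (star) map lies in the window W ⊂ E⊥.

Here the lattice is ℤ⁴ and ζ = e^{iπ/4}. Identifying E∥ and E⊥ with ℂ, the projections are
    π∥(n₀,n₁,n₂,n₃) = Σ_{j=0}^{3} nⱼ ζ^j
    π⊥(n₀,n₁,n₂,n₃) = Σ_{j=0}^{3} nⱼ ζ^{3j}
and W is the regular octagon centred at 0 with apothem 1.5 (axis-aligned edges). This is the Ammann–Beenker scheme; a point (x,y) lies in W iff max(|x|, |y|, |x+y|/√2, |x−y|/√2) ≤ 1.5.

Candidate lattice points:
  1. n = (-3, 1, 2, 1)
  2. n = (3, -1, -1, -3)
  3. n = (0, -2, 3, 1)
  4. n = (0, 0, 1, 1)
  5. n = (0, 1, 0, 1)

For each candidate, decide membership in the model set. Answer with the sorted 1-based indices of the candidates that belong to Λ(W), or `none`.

π⊥(n) = n₀ + n₁ζ³ + n₂ζ⁶ + n₃ζ⁹ where ζ = e^{iπ/4}.
candidate 1: n = (-3, 1, 2, 1) → π⊥ ≈ (-3.0000, -0.5858); max(|x|,|y|,|x±y|/√2) = 3.0000 > 1.5 ⇒ ∉ W
candidate 2: n = (3, -1, -1, -3) → π⊥ ≈ (+1.5858, -1.8284); max(|x|,|y|,|x±y|/√2) = 2.4142 > 1.5 ⇒ ∉ W
candidate 3: n = (0, -2, 3, 1) → π⊥ ≈ (+2.1213, -3.7071); max(|x|,|y|,|x±y|/√2) = 4.1213 > 1.5 ⇒ ∉ W
candidate 4: n = (0, 0, 1, 1) → π⊥ ≈ (+0.7071, -0.2929); max(|x|,|y|,|x±y|/√2) = 0.7071 ≤ 1.5 ⇒ ∈ W
candidate 5: n = (0, 1, 0, 1) → π⊥ ≈ (+0.0000, +1.4142); max(|x|,|y|,|x±y|/√2) = 1.4142 ≤ 1.5 ⇒ ∈ W

4, 5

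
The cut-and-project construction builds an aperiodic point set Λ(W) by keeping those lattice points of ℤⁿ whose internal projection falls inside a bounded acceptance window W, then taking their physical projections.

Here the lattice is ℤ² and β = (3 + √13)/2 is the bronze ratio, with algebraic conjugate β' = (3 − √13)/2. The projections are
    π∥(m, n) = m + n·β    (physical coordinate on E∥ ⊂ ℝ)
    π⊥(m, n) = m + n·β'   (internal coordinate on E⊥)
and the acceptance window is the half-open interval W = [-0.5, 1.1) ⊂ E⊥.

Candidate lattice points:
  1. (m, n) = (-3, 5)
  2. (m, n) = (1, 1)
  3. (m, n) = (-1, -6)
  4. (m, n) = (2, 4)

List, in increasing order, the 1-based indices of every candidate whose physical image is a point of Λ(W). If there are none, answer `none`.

Numerically β ≈ 3.302776 and β' = −1/β ≈ -0.302776.
[1] lift (-3,5): star map gives -4.513878; window check -0.5 ≤ -4.513878 < 1.1 is false → out
[2] lift (1,1): star map gives 0.697224; window check -0.5 ≤ 0.697224 < 1.1 is true → IN Λ
[3] lift (-1,-6): star map gives 0.816654; window check -0.5 ≤ 0.816654 < 1.1 is true → IN Λ
[4] lift (2,4): star map gives 0.788897; window check -0.5 ≤ 0.788897 < 1.1 is true → IN Λ

2, 3, 4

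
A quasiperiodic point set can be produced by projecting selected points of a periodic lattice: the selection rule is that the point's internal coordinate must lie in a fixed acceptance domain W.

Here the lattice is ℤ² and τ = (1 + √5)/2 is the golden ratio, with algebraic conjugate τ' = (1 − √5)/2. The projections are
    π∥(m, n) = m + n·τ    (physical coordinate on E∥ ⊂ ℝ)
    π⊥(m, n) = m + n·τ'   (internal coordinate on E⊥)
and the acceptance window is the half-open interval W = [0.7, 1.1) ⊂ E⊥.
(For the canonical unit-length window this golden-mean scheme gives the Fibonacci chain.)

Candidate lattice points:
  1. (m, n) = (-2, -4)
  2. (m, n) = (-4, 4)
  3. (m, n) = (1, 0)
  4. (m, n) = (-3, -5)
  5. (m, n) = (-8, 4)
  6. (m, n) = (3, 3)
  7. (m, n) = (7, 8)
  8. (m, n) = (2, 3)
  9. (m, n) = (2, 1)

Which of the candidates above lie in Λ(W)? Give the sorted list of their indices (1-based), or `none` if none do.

Numerically τ ≈ 1.618034 and τ' = −1/τ ≈ -0.618034.
candidate 1: (m,n)=(-2,-4) → π∥ = -2-4·τ ≈ -8.472136, π⊥ = -2-4·τ' ≈ 0.472136 ∉ [0.7, 1.1) ⇒ out
candidate 2: (m,n)=(-4,4) → π∥ = -4+4·τ ≈ 2.472136, π⊥ = -4+4·τ' ≈ -6.472136 ∉ [0.7, 1.1) ⇒ out
candidate 3: (m,n)=(1,0) → π∥ = 1+0·τ ≈ 1.000000, π⊥ = 1+0·τ' ≈ 1.000000 ∈ [0.7, 1.1) ⇒ IN Λ
candidate 4: (m,n)=(-3,-5) → π∥ = -3-5·τ ≈ -11.090170, π⊥ = -3-5·τ' ≈ 0.090170 ∉ [0.7, 1.1) ⇒ out
candidate 5: (m,n)=(-8,4) → π∥ = -8+4·τ ≈ -1.527864, π⊥ = -8+4·τ' ≈ -10.472136 ∉ [0.7, 1.1) ⇒ out
candidate 6: (m,n)=(3,3) → π∥ = 3+3·τ ≈ 7.854102, π⊥ = 3+3·τ' ≈ 1.145898 ∉ [0.7, 1.1) ⇒ out
candidate 7: (m,n)=(7,8) → π∥ = 7+8·τ ≈ 19.944272, π⊥ = 7+8·τ' ≈ 2.055728 ∉ [0.7, 1.1) ⇒ out
candidate 8: (m,n)=(2,3) → π∥ = 2+3·τ ≈ 6.854102, π⊥ = 2+3·τ' ≈ 0.145898 ∉ [0.7, 1.1) ⇒ out
candidate 9: (m,n)=(2,1) → π∥ = 2+1·τ ≈ 3.618034, π⊥ = 2+1·τ' ≈ 1.381966 ∉ [0.7, 1.1) ⇒ out

3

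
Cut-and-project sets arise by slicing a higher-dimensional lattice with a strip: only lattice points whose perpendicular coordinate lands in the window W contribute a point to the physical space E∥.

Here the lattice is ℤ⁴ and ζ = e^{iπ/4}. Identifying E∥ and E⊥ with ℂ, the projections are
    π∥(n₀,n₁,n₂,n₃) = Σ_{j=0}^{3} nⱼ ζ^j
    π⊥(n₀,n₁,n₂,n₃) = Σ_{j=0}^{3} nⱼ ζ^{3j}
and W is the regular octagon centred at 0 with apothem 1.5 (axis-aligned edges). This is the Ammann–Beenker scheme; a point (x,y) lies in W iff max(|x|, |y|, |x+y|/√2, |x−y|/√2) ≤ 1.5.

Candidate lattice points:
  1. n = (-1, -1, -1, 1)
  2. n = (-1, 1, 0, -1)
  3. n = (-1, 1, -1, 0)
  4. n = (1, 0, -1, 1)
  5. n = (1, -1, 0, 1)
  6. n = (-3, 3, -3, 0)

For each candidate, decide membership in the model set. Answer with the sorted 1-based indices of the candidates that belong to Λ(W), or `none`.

1

Internal map: ζ^{3j} for j=0..3 gives (1,0), (−√2/2,√2/2), (0,−1), (√2/2,√2/2).
candidate 1: n = (-1, -1, -1, 1) → π⊥ ≈ (+0.41421, +1.00000); max(|x|,|y|,|x±y|/√2) = 1.00000 ≤ 1.5 ⇒ ∈ W
candidate 2: n = (-1, 1, 0, -1) → π⊥ ≈ (-2.41421, +0.00000); max(|x|,|y|,|x±y|/√2) = 2.41421 > 1.5 ⇒ ∉ W
candidate 3: n = (-1, 1, -1, 0) → π⊥ ≈ (-1.70711, +1.70711); max(|x|,|y|,|x±y|/√2) = 2.41421 > 1.5 ⇒ ∉ W
candidate 4: n = (1, 0, -1, 1) → π⊥ ≈ (+1.70711, +1.70711); max(|x|,|y|,|x±y|/√2) = 2.41421 > 1.5 ⇒ ∉ W
candidate 5: n = (1, -1, 0, 1) → π⊥ ≈ (+2.41421, +0.00000); max(|x|,|y|,|x±y|/√2) = 2.41421 > 1.5 ⇒ ∉ W
candidate 6: n = (-3, 3, -3, 0) → π⊥ ≈ (-5.12132, +5.12132); max(|x|,|y|,|x±y|/√2) = 7.24264 > 1.5 ⇒ ∉ W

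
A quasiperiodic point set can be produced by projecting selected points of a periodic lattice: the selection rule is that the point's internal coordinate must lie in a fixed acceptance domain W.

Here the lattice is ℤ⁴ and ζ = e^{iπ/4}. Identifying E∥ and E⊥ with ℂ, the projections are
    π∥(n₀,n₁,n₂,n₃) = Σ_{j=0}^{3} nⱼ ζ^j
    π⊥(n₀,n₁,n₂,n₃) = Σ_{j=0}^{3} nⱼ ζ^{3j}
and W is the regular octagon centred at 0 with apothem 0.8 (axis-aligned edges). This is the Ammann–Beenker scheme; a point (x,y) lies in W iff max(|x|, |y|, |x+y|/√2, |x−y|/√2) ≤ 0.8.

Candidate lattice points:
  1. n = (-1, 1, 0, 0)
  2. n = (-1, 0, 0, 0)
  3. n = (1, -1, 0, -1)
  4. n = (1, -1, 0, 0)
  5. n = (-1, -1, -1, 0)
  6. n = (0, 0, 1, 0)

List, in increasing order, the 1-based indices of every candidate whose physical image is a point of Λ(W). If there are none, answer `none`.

5

π⊥(n) = n₀ + n₁ζ³ + n₂ζ⁶ + n₃ζ⁹ where ζ = e^{iπ/4}.
candidate 1: n = (-1, 1, 0, 0) → π⊥ ≈ (-1.7071, +0.7071); max(|x|,|y|,|x±y|/√2) = 1.7071 > 0.8 ⇒ ∉ W
candidate 2: n = (-1, 0, 0, 0) → π⊥ ≈ (-1.0000, +0.0000); max(|x|,|y|,|x±y|/√2) = 1.0000 > 0.8 ⇒ ∉ W
candidate 3: n = (1, -1, 0, -1) → π⊥ ≈ (+1.0000, -1.4142); max(|x|,|y|,|x±y|/√2) = 1.7071 > 0.8 ⇒ ∉ W
candidate 4: n = (1, -1, 0, 0) → π⊥ ≈ (+1.7071, -0.7071); max(|x|,|y|,|x±y|/√2) = 1.7071 > 0.8 ⇒ ∉ W
candidate 5: n = (-1, -1, -1, 0) → π⊥ ≈ (-0.2929, +0.2929); max(|x|,|y|,|x±y|/√2) = 0.4142 ≤ 0.8 ⇒ ∈ W
candidate 6: n = (0, 0, 1, 0) → π⊥ ≈ (+0.0000, -1.0000); max(|x|,|y|,|x±y|/√2) = 1.0000 > 0.8 ⇒ ∉ W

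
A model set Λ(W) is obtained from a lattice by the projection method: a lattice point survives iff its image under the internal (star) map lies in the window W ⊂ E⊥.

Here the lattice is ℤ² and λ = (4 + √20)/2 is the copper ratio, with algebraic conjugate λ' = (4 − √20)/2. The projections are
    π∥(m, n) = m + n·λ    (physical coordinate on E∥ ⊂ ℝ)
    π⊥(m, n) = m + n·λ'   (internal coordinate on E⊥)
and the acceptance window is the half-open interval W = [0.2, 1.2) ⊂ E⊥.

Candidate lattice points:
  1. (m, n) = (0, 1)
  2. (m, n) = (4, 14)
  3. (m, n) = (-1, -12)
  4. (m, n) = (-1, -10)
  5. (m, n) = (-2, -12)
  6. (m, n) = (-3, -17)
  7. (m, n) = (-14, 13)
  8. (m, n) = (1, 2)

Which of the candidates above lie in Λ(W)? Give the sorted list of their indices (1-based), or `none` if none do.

2, 5, 6, 8

Numerically λ ≈ 4.2361 and λ' = −1/λ ≈ -0.2361.
[1] lift (0,1): star map gives -0.2361; window check 0.2 ≤ -0.2361 < 1.2 is false → out
[2] lift (4,14): star map gives 0.6950; window check 0.2 ≤ 0.6950 < 1.2 is true → IN Λ
[3] lift (-1,-12): star map gives 1.8328; window check 0.2 ≤ 1.8328 < 1.2 is false → out
[4] lift (-1,-10): star map gives 1.3607; window check 0.2 ≤ 1.3607 < 1.2 is false → out
[5] lift (-2,-12): star map gives 0.8328; window check 0.2 ≤ 0.8328 < 1.2 is true → IN Λ
[6] lift (-3,-17): star map gives 1.0132; window check 0.2 ≤ 1.0132 < 1.2 is true → IN Λ
[7] lift (-14,13): star map gives -17.0689; window check 0.2 ≤ -17.0689 < 1.2 is false → out
[8] lift (1,2): star map gives 0.5279; window check 0.2 ≤ 0.5279 < 1.2 is true → IN Λ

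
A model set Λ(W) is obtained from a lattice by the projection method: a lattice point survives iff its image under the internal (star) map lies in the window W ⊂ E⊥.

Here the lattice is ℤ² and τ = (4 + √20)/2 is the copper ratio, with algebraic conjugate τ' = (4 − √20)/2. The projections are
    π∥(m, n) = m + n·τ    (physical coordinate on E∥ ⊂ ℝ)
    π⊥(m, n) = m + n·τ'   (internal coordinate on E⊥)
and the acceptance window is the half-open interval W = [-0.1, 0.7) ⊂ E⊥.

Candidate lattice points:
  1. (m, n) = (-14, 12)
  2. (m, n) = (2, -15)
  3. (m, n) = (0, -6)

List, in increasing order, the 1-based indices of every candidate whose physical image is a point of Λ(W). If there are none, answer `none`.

none

τ' = (4−√20)/2 ≈ -0.236068.
candidate 1: (m,n)=(-14,12) → π∥ = -14+12·τ ≈ 36.832816, π⊥ = -14+12·τ' ≈ -16.832816 ∉ [-0.1, 0.7) ⇒ out
candidate 2: (m,n)=(2,-15) → π∥ = 2-15·τ ≈ -61.541020, π⊥ = 2-15·τ' ≈ 5.541020 ∉ [-0.1, 0.7) ⇒ out
candidate 3: (m,n)=(0,-6) → π∥ = 0-6·τ ≈ -25.416408, π⊥ = 0-6·τ' ≈ 1.416408 ∉ [-0.1, 0.7) ⇒ out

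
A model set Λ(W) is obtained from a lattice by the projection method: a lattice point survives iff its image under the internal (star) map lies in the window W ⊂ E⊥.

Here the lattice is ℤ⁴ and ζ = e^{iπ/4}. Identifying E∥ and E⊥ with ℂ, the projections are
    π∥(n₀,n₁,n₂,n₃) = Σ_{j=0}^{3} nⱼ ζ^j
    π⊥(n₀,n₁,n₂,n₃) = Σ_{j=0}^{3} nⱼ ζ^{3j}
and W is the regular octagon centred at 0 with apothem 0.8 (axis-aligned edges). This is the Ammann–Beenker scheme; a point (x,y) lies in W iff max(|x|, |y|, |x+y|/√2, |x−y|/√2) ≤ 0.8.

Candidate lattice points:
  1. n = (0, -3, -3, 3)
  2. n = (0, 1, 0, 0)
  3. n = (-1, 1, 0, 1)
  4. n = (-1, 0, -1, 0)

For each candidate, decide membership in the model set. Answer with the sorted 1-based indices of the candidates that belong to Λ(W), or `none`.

none

π⊥(n) = n₀ + n₁ζ³ + n₂ζ⁶ + n₃ζ⁹ where ζ = e^{iπ/4}.
#1 (0, -3, -3, 3): internal (4.2426, 3.0000); octagon support 5.1213 vs apothem 0.8 → ∉ W
#2 (0, 1, 0, 0): internal (-0.7071, 0.7071); octagon support 1.0000 vs apothem 0.8 → ∉ W
#3 (-1, 1, 0, 1): internal (-1.0000, 1.4142); octagon support 1.7071 vs apothem 0.8 → ∉ W
#4 (-1, 0, -1, 0): internal (-1.0000, 1.0000); octagon support 1.4142 vs apothem 0.8 → ∉ W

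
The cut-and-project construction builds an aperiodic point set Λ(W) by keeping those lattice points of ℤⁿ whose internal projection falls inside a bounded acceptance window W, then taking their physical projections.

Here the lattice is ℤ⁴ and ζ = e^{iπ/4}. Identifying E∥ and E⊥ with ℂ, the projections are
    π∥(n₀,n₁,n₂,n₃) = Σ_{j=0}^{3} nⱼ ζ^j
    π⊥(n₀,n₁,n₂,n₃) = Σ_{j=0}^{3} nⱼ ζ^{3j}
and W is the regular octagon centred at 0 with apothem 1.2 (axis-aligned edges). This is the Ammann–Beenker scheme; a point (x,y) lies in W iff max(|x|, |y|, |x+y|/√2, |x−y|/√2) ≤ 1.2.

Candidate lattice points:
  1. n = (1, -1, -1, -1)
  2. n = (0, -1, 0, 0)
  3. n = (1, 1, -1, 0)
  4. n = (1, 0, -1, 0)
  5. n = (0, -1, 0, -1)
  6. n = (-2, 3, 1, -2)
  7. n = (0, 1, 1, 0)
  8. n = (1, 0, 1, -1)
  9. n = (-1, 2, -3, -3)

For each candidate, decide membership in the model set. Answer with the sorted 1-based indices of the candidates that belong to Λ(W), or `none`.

1, 2, 7

With ζ = e^{iπ/4} the internal vectors are ζ^0,ζ^3,ζ^6,ζ^9.
candidate 1: n = (1, -1, -1, -1) → π⊥ ≈ (+1.000000, -0.414214); max(|x|,|y|,|x±y|/√2) = 1.000000 ≤ 1.2 ⇒ ∈ W
candidate 2: n = (0, -1, 0, 0) → π⊥ ≈ (+0.707107, -0.707107); max(|x|,|y|,|x±y|/√2) = 1.000000 ≤ 1.2 ⇒ ∈ W
candidate 3: n = (1, 1, -1, 0) → π⊥ ≈ (+0.292893, +1.707107); max(|x|,|y|,|x±y|/√2) = 1.707107 > 1.2 ⇒ ∉ W
candidate 4: n = (1, 0, -1, 0) → π⊥ ≈ (+1.000000, +1.000000); max(|x|,|y|,|x±y|/√2) = 1.414214 > 1.2 ⇒ ∉ W
candidate 5: n = (0, -1, 0, -1) → π⊥ ≈ (+0.000000, -1.414214); max(|x|,|y|,|x±y|/√2) = 1.414214 > 1.2 ⇒ ∉ W
candidate 6: n = (-2, 3, 1, -2) → π⊥ ≈ (-5.535534, -0.292893); max(|x|,|y|,|x±y|/√2) = 5.535534 > 1.2 ⇒ ∉ W
candidate 7: n = (0, 1, 1, 0) → π⊥ ≈ (-0.707107, -0.292893); max(|x|,|y|,|x±y|/√2) = 0.707107 ≤ 1.2 ⇒ ∈ W
candidate 8: n = (1, 0, 1, -1) → π⊥ ≈ (+0.292893, -1.707107); max(|x|,|y|,|x±y|/√2) = 1.707107 > 1.2 ⇒ ∉ W
candidate 9: n = (-1, 2, -3, -3) → π⊥ ≈ (-4.535534, +2.292893); max(|x|,|y|,|x±y|/√2) = 4.828427 > 1.2 ⇒ ∉ W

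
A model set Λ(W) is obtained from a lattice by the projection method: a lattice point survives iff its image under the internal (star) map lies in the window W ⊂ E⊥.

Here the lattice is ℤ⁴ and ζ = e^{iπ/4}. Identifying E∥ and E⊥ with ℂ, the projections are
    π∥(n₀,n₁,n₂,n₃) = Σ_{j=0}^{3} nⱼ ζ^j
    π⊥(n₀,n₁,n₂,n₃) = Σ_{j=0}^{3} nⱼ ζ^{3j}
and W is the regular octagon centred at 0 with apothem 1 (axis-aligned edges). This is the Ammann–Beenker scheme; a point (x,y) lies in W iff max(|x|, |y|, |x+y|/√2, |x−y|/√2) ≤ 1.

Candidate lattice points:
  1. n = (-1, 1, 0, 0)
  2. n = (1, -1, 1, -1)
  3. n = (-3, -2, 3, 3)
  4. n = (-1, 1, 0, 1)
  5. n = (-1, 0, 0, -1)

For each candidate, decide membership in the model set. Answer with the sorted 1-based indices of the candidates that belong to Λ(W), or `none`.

none

π⊥(n) = n₀ + n₁ζ³ + n₂ζ⁶ + n₃ζ⁹ where ζ = e^{iπ/4}.
#1 (-1, 1, 0, 0): internal (-1.70711, 0.70711); octagon support 1.70711 vs apothem 1 → ∉ W
#2 (1, -1, 1, -1): internal (1.00000, -2.41421); octagon support 2.41421 vs apothem 1 → ∉ W
#3 (-3, -2, 3, 3): internal (0.53553, -2.29289); octagon support 2.29289 vs apothem 1 → ∉ W
#4 (-1, 1, 0, 1): internal (-1.00000, 1.41421); octagon support 1.70711 vs apothem 1 → ∉ W
#5 (-1, 0, 0, -1): internal (-1.70711, -0.70711); octagon support 1.70711 vs apothem 1 → ∉ W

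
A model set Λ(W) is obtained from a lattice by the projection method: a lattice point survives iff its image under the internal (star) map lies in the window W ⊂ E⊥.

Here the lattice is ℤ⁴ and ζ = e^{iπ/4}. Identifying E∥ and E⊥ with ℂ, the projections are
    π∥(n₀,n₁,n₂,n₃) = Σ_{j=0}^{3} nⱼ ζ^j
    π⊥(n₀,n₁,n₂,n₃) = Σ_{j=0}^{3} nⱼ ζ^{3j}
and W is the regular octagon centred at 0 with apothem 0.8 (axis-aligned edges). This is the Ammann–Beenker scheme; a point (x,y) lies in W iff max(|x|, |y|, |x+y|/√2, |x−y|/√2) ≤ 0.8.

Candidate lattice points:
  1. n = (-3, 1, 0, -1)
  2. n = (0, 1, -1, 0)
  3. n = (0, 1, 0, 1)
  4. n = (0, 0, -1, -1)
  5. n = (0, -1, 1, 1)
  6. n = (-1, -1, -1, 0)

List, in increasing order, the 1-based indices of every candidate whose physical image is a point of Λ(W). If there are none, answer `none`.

With ζ = e^{iπ/4} the internal vectors are ζ^0,ζ^3,ζ^6,ζ^9.
candidate 1: n = (-3, 1, 0, -1) → π⊥ ≈ (-4.4142, +0.0000); max(|x|,|y|,|x±y|/√2) = 4.4142 > 0.8 ⇒ ∉ W
candidate 2: n = (0, 1, -1, 0) → π⊥ ≈ (-0.7071, +1.7071); max(|x|,|y|,|x±y|/√2) = 1.7071 > 0.8 ⇒ ∉ W
candidate 3: n = (0, 1, 0, 1) → π⊥ ≈ (+0.0000, +1.4142); max(|x|,|y|,|x±y|/√2) = 1.4142 > 0.8 ⇒ ∉ W
candidate 4: n = (0, 0, -1, -1) → π⊥ ≈ (-0.7071, +0.2929); max(|x|,|y|,|x±y|/√2) = 0.7071 ≤ 0.8 ⇒ ∈ W
candidate 5: n = (0, -1, 1, 1) → π⊥ ≈ (+1.4142, -1.0000); max(|x|,|y|,|x±y|/√2) = 1.7071 > 0.8 ⇒ ∉ W
candidate 6: n = (-1, -1, -1, 0) → π⊥ ≈ (-0.2929, +0.2929); max(|x|,|y|,|x±y|/√2) = 0.4142 ≤ 0.8 ⇒ ∈ W

4, 6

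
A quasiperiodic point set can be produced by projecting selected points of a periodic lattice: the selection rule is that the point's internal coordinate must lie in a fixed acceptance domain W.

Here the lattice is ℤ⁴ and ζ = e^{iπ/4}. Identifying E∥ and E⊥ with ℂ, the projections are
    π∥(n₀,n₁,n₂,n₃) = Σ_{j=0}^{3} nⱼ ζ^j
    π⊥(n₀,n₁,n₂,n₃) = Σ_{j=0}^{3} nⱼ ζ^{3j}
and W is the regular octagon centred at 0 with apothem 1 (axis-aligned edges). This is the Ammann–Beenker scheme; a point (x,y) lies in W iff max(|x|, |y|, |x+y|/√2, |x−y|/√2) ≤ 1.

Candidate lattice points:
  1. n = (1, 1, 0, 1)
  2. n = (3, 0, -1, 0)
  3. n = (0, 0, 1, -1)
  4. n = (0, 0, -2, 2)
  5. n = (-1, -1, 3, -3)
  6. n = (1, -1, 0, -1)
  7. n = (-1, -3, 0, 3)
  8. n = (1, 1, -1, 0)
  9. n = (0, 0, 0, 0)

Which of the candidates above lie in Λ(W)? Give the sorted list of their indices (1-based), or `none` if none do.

9

Internal map: ζ^{3j} for j=0..3 gives (1,0), (−√2/2,√2/2), (0,−1), (√2/2,√2/2).
candidate 1: n = (1, 1, 0, 1) → π⊥ ≈ (+1.0000, +1.4142); max(|x|,|y|,|x±y|/√2) = 1.7071 > 1 ⇒ ∉ W
candidate 2: n = (3, 0, -1, 0) → π⊥ ≈ (+3.0000, +1.0000); max(|x|,|y|,|x±y|/√2) = 3.0000 > 1 ⇒ ∉ W
candidate 3: n = (0, 0, 1, -1) → π⊥ ≈ (-0.7071, -1.7071); max(|x|,|y|,|x±y|/√2) = 1.7071 > 1 ⇒ ∉ W
candidate 4: n = (0, 0, -2, 2) → π⊥ ≈ (+1.4142, +3.4142); max(|x|,|y|,|x±y|/√2) = 3.4142 > 1 ⇒ ∉ W
candidate 5: n = (-1, -1, 3, -3) → π⊥ ≈ (-2.4142, -5.8284); max(|x|,|y|,|x±y|/√2) = 5.8284 > 1 ⇒ ∉ W
candidate 6: n = (1, -1, 0, -1) → π⊥ ≈ (+1.0000, -1.4142); max(|x|,|y|,|x±y|/√2) = 1.7071 > 1 ⇒ ∉ W
candidate 7: n = (-1, -3, 0, 3) → π⊥ ≈ (+3.2426, +0.0000); max(|x|,|y|,|x±y|/√2) = 3.2426 > 1 ⇒ ∉ W
candidate 8: n = (1, 1, -1, 0) → π⊥ ≈ (+0.2929, +1.7071); max(|x|,|y|,|x±y|/√2) = 1.7071 > 1 ⇒ ∉ W
candidate 9: n = (0, 0, 0, 0) → π⊥ ≈ (+0.0000, +0.0000); max(|x|,|y|,|x±y|/√2) = 0.0000 ≤ 1 ⇒ ∈ W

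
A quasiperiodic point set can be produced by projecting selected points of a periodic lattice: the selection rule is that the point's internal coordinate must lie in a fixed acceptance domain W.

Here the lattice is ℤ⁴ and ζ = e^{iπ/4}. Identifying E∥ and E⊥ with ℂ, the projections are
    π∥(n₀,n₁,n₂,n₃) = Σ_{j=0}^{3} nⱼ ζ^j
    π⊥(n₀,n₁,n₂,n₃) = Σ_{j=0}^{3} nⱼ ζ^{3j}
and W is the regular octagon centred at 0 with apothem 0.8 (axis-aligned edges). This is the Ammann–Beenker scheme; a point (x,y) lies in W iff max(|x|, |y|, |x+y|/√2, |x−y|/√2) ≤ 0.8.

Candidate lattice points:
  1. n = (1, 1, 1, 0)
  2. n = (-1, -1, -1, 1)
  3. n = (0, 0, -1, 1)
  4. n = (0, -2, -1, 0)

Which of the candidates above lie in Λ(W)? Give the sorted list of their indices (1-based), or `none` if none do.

π⊥(n) = n₀ + n₁ζ³ + n₂ζ⁶ + n₃ζ⁹ where ζ = e^{iπ/4}.
candidate 1: n = (1, 1, 1, 0) → π⊥ ≈ (+0.2929, -0.2929); max(|x|,|y|,|x±y|/√2) = 0.4142 ≤ 0.8 ⇒ ∈ W
candidate 2: n = (-1, -1, -1, 1) → π⊥ ≈ (+0.4142, +1.0000); max(|x|,|y|,|x±y|/√2) = 1.0000 > 0.8 ⇒ ∉ W
candidate 3: n = (0, 0, -1, 1) → π⊥ ≈ (+0.7071, +1.7071); max(|x|,|y|,|x±y|/√2) = 1.7071 > 0.8 ⇒ ∉ W
candidate 4: n = (0, -2, -1, 0) → π⊥ ≈ (+1.4142, -0.4142); max(|x|,|y|,|x±y|/√2) = 1.4142 > 0.8 ⇒ ∉ W

1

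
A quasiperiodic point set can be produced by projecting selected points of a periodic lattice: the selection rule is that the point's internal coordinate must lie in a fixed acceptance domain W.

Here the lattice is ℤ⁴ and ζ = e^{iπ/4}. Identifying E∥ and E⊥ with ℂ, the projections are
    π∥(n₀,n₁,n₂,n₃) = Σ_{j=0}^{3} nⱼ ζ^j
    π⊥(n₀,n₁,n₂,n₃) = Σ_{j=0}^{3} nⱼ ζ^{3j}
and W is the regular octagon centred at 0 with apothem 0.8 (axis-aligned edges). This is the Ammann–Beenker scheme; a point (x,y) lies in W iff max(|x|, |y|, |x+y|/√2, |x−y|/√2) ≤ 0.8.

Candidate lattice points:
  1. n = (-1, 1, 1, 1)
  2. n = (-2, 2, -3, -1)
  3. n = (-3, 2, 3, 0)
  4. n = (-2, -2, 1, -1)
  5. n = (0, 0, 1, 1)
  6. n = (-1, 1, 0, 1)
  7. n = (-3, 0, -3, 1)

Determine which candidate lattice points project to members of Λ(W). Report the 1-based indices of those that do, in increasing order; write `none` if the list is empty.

5

With ζ = e^{iπ/4} the internal vectors are ζ^0,ζ^3,ζ^6,ζ^9.
#1 (-1, 1, 1, 1): internal (-1.00000, 0.41421); octagon support 1.00000 vs apothem 0.8 → ∉ W
#2 (-2, 2, -3, -1): internal (-4.12132, 3.70711); octagon support 5.53553 vs apothem 0.8 → ∉ W
#3 (-3, 2, 3, 0): internal (-4.41421, -1.58579); octagon support 4.41421 vs apothem 0.8 → ∉ W
#4 (-2, -2, 1, -1): internal (-1.29289, -3.12132); octagon support 3.12132 vs apothem 0.8 → ∉ W
#5 (0, 0, 1, 1): internal (0.70711, -0.29289); octagon support 0.70711 vs apothem 0.8 → ∈ W
#6 (-1, 1, 0, 1): internal (-1.00000, 1.41421); octagon support 1.70711 vs apothem 0.8 → ∉ W
#7 (-3, 0, -3, 1): internal (-2.29289, 3.70711); octagon support 4.24264 vs apothem 0.8 → ∉ W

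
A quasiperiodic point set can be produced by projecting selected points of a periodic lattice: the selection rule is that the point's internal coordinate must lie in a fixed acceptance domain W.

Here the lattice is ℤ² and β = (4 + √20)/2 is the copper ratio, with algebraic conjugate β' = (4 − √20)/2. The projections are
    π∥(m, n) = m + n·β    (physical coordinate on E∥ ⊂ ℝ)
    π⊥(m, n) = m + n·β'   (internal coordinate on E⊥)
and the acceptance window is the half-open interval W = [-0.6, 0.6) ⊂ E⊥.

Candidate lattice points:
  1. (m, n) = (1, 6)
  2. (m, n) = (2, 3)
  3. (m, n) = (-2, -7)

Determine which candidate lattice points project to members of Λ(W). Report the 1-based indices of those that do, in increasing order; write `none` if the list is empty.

1, 3

β' = (4−√20)/2 ≈ -0.2361.
candidate 1: (m,n)=(1,6) → π∥ = 1+6·β ≈ 26.4164, π⊥ = 1+6·β' ≈ -0.4164 ∈ [-0.6, 0.6) ⇒ IN Λ
candidate 2: (m,n)=(2,3) → π∥ = 2+3·β ≈ 14.7082, π⊥ = 2+3·β' ≈ 1.2918 ∉ [-0.6, 0.6) ⇒ out
candidate 3: (m,n)=(-2,-7) → π∥ = -2-7·β ≈ -31.6525, π⊥ = -2-7·β' ≈ -0.3475 ∈ [-0.6, 0.6) ⇒ IN Λ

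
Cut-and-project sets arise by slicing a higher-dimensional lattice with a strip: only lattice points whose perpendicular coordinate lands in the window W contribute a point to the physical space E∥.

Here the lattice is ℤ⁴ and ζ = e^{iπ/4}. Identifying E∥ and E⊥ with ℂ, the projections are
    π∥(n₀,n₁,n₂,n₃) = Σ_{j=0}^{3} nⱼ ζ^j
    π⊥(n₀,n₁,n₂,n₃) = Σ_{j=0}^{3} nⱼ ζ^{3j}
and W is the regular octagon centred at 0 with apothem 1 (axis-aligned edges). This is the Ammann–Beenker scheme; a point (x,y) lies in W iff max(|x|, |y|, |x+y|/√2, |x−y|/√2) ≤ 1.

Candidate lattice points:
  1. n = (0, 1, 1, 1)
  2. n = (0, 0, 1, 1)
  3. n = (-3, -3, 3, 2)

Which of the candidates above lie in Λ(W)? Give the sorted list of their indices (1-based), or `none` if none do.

1, 2

π⊥(n) = n₀ + n₁ζ³ + n₂ζ⁶ + n₃ζ⁹ where ζ = e^{iπ/4}.
#1 (0, 1, 1, 1): internal (0.000000, 0.414214); octagon support 0.414214 vs apothem 1 → ∈ W
#2 (0, 0, 1, 1): internal (0.707107, -0.292893); octagon support 0.707107 vs apothem 1 → ∈ W
#3 (-3, -3, 3, 2): internal (0.535534, -3.707107); octagon support 3.707107 vs apothem 1 → ∉ W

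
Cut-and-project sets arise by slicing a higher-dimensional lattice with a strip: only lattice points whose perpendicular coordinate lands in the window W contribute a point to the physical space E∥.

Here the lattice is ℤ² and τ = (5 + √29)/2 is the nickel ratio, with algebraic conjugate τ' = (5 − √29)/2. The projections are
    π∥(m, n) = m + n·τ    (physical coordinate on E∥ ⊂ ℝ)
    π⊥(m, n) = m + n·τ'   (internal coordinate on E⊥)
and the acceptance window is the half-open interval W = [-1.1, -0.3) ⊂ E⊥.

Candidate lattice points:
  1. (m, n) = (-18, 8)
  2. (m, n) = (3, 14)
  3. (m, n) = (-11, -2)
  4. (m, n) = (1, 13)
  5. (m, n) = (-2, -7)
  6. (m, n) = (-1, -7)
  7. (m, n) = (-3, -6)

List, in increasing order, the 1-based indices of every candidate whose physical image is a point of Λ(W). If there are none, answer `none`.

Numerically τ ≈ 5.19258 and τ' = −1/τ ≈ -0.19258.
[1] lift (-18,8): star map gives -19.54066; window check -1.1 ≤ -19.54066 < -0.3 is false → out
[2] lift (3,14): star map gives 0.30385; window check -1.1 ≤ 0.30385 < -0.3 is false → out
[3] lift (-11,-2): star map gives -10.61484; window check -1.1 ≤ -10.61484 < -0.3 is false → out
[4] lift (1,13): star map gives -1.50357; window check -1.1 ≤ -1.50357 < -0.3 is false → out
[5] lift (-2,-7): star map gives -0.65192; window check -1.1 ≤ -0.65192 < -0.3 is true → IN Λ
[6] lift (-1,-7): star map gives 0.34808; window check -1.1 ≤ 0.34808 < -0.3 is false → out
[7] lift (-3,-6): star map gives -1.84451; window check -1.1 ≤ -1.84451 < -0.3 is false → out

5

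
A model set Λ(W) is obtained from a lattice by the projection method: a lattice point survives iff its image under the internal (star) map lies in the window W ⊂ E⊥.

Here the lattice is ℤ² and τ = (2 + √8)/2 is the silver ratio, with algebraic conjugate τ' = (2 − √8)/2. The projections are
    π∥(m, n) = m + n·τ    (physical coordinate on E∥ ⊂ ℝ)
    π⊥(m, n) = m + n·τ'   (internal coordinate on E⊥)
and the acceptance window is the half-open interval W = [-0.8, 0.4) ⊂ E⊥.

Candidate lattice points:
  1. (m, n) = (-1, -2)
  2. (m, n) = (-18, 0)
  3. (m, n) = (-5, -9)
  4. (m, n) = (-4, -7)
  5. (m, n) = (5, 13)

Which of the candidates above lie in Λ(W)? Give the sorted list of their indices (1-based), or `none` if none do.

Numerically τ ≈ 2.4142 and τ' = −1/τ ≈ -0.4142.
#1 (-1,-2): internal coord -1 + (-2)·τ' = -0.1716; -0.1716 ∈ [-0.8, 0.4) → IN Λ
#2 (-18,0): internal coord -18 + (0)·τ' = -18.0000; -18.0000 ∉ [-0.8, 0.4) → out
#3 (-5,-9): internal coord -5 + (-9)·τ' = -1.2721; -1.2721 ∉ [-0.8, 0.4) → out
#4 (-4,-7): internal coord -4 + (-7)·τ' = -1.1005; -1.1005 ∉ [-0.8, 0.4) → out
#5 (5,13): internal coord 5 + (13)·τ' = -0.3848; -0.3848 ∈ [-0.8, 0.4) → IN Λ

1, 5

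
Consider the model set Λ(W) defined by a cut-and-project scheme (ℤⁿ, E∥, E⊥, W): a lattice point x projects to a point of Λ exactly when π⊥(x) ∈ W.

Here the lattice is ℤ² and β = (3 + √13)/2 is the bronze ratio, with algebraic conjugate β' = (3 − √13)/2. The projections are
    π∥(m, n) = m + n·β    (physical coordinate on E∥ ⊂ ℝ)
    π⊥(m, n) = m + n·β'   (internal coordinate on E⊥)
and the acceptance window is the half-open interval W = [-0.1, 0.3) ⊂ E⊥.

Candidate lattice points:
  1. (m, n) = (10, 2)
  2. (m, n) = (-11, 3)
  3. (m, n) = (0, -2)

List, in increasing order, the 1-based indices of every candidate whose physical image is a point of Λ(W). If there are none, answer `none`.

Compute β' = (3−√13)/2 = -0.3028, so π⊥(m,n) = m -0.3028·n.
#1 (10,2): internal coord 10 + (2)·β' = +9.3944; +9.3944 ∉ [-0.1, 0.3) → out
#2 (-11,3): internal coord -11 + (3)·β' = -11.9083; -11.9083 ∉ [-0.1, 0.3) → out
#3 (0,-2): internal coord 0 + (-2)·β' = +0.6056; +0.6056 ∉ [-0.1, 0.3) → out

none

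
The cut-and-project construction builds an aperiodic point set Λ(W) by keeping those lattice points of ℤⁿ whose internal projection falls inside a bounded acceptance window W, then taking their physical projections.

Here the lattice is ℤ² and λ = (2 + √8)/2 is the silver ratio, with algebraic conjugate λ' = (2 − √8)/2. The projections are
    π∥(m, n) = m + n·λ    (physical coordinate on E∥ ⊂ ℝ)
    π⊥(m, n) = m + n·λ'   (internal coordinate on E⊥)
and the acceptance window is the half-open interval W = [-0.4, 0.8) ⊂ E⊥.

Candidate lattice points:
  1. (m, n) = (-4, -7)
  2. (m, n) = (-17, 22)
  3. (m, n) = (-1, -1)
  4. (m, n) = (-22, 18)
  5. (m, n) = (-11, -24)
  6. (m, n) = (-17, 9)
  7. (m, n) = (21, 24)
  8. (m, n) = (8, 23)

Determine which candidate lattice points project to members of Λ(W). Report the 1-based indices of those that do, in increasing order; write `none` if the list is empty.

λ' = (2−√8)/2 ≈ -0.4142.
candidate 1: (m,n)=(-4,-7) → π∥ = -4-7·λ ≈ -20.8995, π⊥ = -4-7·λ' ≈ -1.1005 ∉ [-0.4, 0.8) ⇒ out
candidate 2: (m,n)=(-17,22) → π∥ = -17+22·λ ≈ 36.1127, π⊥ = -17+22·λ' ≈ -26.1127 ∉ [-0.4, 0.8) ⇒ out
candidate 3: (m,n)=(-1,-1) → π∥ = -1-1·λ ≈ -3.4142, π⊥ = -1-1·λ' ≈ -0.5858 ∉ [-0.4, 0.8) ⇒ out
candidate 4: (m,n)=(-22,18) → π∥ = -22+18·λ ≈ 21.4558, π⊥ = -22+18·λ' ≈ -29.4558 ∉ [-0.4, 0.8) ⇒ out
candidate 5: (m,n)=(-11,-24) → π∥ = -11-24·λ ≈ -68.9411, π⊥ = -11-24·λ' ≈ -1.0589 ∉ [-0.4, 0.8) ⇒ out
candidate 6: (m,n)=(-17,9) → π∥ = -17+9·λ ≈ 4.7279, π⊥ = -17+9·λ' ≈ -20.7279 ∉ [-0.4, 0.8) ⇒ out
candidate 7: (m,n)=(21,24) → π∥ = 21+24·λ ≈ 78.9411, π⊥ = 21+24·λ' ≈ 11.0589 ∉ [-0.4, 0.8) ⇒ out
candidate 8: (m,n)=(8,23) → π∥ = 8+23·λ ≈ 63.5269, π⊥ = 8+23·λ' ≈ -1.5269 ∉ [-0.4, 0.8) ⇒ out

none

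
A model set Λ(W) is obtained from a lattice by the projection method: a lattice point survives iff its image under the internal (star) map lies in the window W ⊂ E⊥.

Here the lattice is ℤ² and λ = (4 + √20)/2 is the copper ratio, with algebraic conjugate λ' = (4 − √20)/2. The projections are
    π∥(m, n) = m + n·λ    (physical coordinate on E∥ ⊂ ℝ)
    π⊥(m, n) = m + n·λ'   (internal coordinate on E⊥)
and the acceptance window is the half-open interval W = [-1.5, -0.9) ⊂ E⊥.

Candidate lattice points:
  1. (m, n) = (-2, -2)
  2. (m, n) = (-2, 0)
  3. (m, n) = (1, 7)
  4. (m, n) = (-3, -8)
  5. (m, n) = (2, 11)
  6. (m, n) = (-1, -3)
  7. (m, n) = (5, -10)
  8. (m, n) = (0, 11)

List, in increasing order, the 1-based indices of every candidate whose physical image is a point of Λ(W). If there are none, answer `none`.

λ' = (4−√20)/2 ≈ -0.23607.
candidate 1: (m,n)=(-2,-2) → π∥ = -2-2·λ ≈ -10.47214, π⊥ = -2-2·λ' ≈ -1.52786 ∉ [-1.5, -0.9) ⇒ out
candidate 2: (m,n)=(-2,0) → π∥ = -2+0·λ ≈ -2.00000, π⊥ = -2+0·λ' ≈ -2.00000 ∉ [-1.5, -0.9) ⇒ out
candidate 3: (m,n)=(1,7) → π∥ = 1+7·λ ≈ 30.65248, π⊥ = 1+7·λ' ≈ -0.65248 ∉ [-1.5, -0.9) ⇒ out
candidate 4: (m,n)=(-3,-8) → π∥ = -3-8·λ ≈ -36.88854, π⊥ = -3-8·λ' ≈ -1.11146 ∈ [-1.5, -0.9) ⇒ IN Λ
candidate 5: (m,n)=(2,11) → π∥ = 2+11·λ ≈ 48.59675, π⊥ = 2+11·λ' ≈ -0.59675 ∉ [-1.5, -0.9) ⇒ out
candidate 6: (m,n)=(-1,-3) → π∥ = -1-3·λ ≈ -13.70820, π⊥ = -1-3·λ' ≈ -0.29180 ∉ [-1.5, -0.9) ⇒ out
candidate 7: (m,n)=(5,-10) → π∥ = 5-10·λ ≈ -37.36068, π⊥ = 5-10·λ' ≈ 7.36068 ∉ [-1.5, -0.9) ⇒ out
candidate 8: (m,n)=(0,11) → π∥ = 0+11·λ ≈ 46.59675, π⊥ = 0+11·λ' ≈ -2.59675 ∉ [-1.5, -0.9) ⇒ out

4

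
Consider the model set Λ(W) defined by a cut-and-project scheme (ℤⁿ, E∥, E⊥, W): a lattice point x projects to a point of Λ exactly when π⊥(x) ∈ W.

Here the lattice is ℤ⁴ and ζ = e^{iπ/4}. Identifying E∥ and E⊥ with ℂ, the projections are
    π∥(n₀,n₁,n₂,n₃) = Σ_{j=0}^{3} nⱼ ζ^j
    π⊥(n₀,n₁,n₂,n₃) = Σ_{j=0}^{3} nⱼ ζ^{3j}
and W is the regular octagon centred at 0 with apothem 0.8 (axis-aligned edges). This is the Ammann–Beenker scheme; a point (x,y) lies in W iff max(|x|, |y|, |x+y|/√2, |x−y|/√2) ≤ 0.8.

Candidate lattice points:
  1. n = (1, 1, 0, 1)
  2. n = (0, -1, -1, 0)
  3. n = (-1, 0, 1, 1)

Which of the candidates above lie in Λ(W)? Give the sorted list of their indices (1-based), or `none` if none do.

With ζ = e^{iπ/4} the internal vectors are ζ^0,ζ^3,ζ^6,ζ^9.
candidate 1: n = (1, 1, 0, 1) → π⊥ ≈ (+1.0000, +1.4142); max(|x|,|y|,|x±y|/√2) = 1.7071 > 0.8 ⇒ ∉ W
candidate 2: n = (0, -1, -1, 0) → π⊥ ≈ (+0.7071, +0.2929); max(|x|,|y|,|x±y|/√2) = 0.7071 ≤ 0.8 ⇒ ∈ W
candidate 3: n = (-1, 0, 1, 1) → π⊥ ≈ (-0.2929, -0.2929); max(|x|,|y|,|x±y|/√2) = 0.4142 ≤ 0.8 ⇒ ∈ W

2, 3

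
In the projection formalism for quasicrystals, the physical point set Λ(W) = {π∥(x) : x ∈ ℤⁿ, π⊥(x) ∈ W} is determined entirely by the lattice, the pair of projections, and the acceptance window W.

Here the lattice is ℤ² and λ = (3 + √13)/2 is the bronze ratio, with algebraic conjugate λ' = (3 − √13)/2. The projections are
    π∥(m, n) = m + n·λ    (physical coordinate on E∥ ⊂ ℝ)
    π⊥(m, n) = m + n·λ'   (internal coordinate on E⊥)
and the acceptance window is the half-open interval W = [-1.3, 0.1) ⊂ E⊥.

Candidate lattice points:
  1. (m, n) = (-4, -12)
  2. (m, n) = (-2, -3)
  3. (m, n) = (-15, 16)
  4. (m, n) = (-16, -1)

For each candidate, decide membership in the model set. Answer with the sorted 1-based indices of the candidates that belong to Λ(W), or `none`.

1, 2

Compute λ' = (3−√13)/2 = -0.3028, so π⊥(m,n) = m -0.3028·n.
[1] lift (-4,-12): star map gives -0.3667; window check -1.3 ≤ -0.3667 < 0.1 is true → IN Λ
[2] lift (-2,-3): star map gives -1.0917; window check -1.3 ≤ -1.0917 < 0.1 is true → IN Λ
[3] lift (-15,16): star map gives -19.8444; window check -1.3 ≤ -19.8444 < 0.1 is false → out
[4] lift (-16,-1): star map gives -15.6972; window check -1.3 ≤ -15.6972 < 0.1 is false → out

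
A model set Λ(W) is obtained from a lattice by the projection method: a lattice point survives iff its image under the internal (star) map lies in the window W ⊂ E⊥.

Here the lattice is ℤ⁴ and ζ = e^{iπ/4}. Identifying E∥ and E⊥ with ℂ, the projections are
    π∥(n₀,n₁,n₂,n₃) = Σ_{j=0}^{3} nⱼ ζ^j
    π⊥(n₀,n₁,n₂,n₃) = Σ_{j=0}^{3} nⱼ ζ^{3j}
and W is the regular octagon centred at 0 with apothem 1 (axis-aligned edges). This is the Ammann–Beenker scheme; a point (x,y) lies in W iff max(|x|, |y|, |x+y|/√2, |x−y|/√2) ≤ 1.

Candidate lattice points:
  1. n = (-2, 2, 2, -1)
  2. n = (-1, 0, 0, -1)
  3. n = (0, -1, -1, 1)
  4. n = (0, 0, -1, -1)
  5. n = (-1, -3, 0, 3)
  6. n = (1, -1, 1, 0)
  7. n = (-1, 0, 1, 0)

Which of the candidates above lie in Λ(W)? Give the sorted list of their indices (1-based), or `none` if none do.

π⊥(n) = n₀ + n₁ζ³ + n₂ζ⁶ + n₃ζ⁹ where ζ = e^{iπ/4}.
candidate 1: n = (-2, 2, 2, -1) → π⊥ ≈ (-4.1213, -1.2929); max(|x|,|y|,|x±y|/√2) = 4.1213 > 1 ⇒ ∉ W
candidate 2: n = (-1, 0, 0, -1) → π⊥ ≈ (-1.7071, -0.7071); max(|x|,|y|,|x±y|/√2) = 1.7071 > 1 ⇒ ∉ W
candidate 3: n = (0, -1, -1, 1) → π⊥ ≈ (+1.4142, +1.0000); max(|x|,|y|,|x±y|/√2) = 1.7071 > 1 ⇒ ∉ W
candidate 4: n = (0, 0, -1, -1) → π⊥ ≈ (-0.7071, +0.2929); max(|x|,|y|,|x±y|/√2) = 0.7071 ≤ 1 ⇒ ∈ W
candidate 5: n = (-1, -3, 0, 3) → π⊥ ≈ (+3.2426, +0.0000); max(|x|,|y|,|x±y|/√2) = 3.2426 > 1 ⇒ ∉ W
candidate 6: n = (1, -1, 1, 0) → π⊥ ≈ (+1.7071, -1.7071); max(|x|,|y|,|x±y|/√2) = 2.4142 > 1 ⇒ ∉ W
candidate 7: n = (-1, 0, 1, 0) → π⊥ ≈ (-1.0000, -1.0000); max(|x|,|y|,|x±y|/√2) = 1.4142 > 1 ⇒ ∉ W

4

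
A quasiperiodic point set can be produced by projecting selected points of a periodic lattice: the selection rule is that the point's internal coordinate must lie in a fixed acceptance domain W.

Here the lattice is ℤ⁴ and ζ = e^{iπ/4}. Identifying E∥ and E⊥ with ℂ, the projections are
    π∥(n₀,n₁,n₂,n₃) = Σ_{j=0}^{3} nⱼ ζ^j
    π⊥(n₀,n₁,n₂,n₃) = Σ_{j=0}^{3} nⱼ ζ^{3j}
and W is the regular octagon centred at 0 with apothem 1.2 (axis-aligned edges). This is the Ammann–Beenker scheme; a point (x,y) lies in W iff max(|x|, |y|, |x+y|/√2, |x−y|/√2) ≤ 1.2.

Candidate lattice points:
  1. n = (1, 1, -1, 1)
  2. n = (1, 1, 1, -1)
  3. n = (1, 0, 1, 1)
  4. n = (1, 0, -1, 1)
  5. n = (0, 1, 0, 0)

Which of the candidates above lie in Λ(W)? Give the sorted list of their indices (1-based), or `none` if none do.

Internal map: ζ^{3j} for j=0..3 gives (1,0), (−√2/2,√2/2), (0,−1), (√2/2,√2/2).
#1 (1, 1, -1, 1): internal (1.00000, 2.41421); octagon support 2.41421 vs apothem 1.2 → ∉ W
#2 (1, 1, 1, -1): internal (-0.41421, -1.00000); octagon support 1.00000 vs apothem 1.2 → ∈ W
#3 (1, 0, 1, 1): internal (1.70711, -0.29289); octagon support 1.70711 vs apothem 1.2 → ∉ W
#4 (1, 0, -1, 1): internal (1.70711, 1.70711); octagon support 2.41421 vs apothem 1.2 → ∉ W
#5 (0, 1, 0, 0): internal (-0.70711, 0.70711); octagon support 1.00000 vs apothem 1.2 → ∈ W

2, 5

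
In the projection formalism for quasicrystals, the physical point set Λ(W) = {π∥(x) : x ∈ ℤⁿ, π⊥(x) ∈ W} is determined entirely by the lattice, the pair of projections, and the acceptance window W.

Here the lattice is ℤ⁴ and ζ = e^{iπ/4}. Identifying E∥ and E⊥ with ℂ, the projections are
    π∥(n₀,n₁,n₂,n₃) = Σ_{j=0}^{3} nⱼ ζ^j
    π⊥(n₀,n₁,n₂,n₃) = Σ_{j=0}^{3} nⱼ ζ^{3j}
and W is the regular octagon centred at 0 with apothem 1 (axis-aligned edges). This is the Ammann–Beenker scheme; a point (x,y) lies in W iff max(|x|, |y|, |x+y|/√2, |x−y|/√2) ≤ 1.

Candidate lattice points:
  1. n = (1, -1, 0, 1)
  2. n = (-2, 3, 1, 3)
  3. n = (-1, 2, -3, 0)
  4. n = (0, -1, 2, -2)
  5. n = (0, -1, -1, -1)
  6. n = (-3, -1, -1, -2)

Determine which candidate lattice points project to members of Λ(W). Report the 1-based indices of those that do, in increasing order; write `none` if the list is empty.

5

π⊥(n) = n₀ + n₁ζ³ + n₂ζ⁶ + n₃ζ⁹ where ζ = e^{iπ/4}.
#1 (1, -1, 0, 1): internal (2.41421, 0.00000); octagon support 2.41421 vs apothem 1 → ∉ W
#2 (-2, 3, 1, 3): internal (-2.00000, 3.24264); octagon support 3.70711 vs apothem 1 → ∉ W
#3 (-1, 2, -3, 0): internal (-2.41421, 4.41421); octagon support 4.82843 vs apothem 1 → ∉ W
#4 (0, -1, 2, -2): internal (-0.70711, -4.12132); octagon support 4.12132 vs apothem 1 → ∉ W
#5 (0, -1, -1, -1): internal (0.00000, -0.41421); octagon support 0.41421 vs apothem 1 → ∈ W
#6 (-3, -1, -1, -2): internal (-3.70711, -1.12132); octagon support 3.70711 vs apothem 1 → ∉ W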